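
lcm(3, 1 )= 3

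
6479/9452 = 6479/9452 = 0.69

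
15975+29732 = 45707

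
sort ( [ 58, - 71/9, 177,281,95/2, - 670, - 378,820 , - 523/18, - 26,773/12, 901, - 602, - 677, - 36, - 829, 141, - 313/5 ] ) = [ - 829, - 677, - 670, - 602, - 378, - 313/5,-36, - 523/18, -26, - 71/9,95/2,58,773/12,141, 177,281,820,901 ] 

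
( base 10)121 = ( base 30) 41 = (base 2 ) 1111001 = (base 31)3s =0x79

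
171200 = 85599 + 85601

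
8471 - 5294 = 3177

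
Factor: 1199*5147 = 11^1*109^1*5147^1 = 6171253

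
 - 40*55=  - 2200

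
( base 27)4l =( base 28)4H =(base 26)4P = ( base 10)129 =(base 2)10000001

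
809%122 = 77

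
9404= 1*9404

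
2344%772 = 28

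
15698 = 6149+9549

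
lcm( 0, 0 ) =0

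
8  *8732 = 69856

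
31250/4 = 15625/2 = 7812.50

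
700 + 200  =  900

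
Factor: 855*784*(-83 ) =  - 55636560 = - 2^4*3^2*5^1 * 7^2 * 19^1*83^1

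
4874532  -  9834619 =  - 4960087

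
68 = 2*34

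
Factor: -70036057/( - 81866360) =2^ ( -3)*5^ ( -1)* 7^1*13^1*359^( - 1) *5701^( - 1 )*769627^1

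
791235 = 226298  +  564937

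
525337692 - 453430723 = 71906969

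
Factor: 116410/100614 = 58205/50307 = 3^( - 1 )*5^1 * 7^1*41^( - 1)*409^( - 1) * 1663^1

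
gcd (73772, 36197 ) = 1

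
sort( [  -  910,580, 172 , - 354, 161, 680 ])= [  -  910, -354 , 161, 172,  580,680 ] 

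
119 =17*7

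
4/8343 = 4/8343 = 0.00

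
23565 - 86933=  - 63368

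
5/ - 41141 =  - 5/41141 = -0.00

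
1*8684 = 8684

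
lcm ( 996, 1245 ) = 4980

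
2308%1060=188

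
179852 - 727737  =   - 547885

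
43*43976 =1890968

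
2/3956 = 1/1978 = 0.00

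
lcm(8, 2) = 8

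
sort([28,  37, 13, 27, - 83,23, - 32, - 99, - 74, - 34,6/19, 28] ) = [ - 99,-83, - 74, - 34, - 32, 6/19,13, 23, 27,28 , 28, 37 ] 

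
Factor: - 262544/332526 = -131272/166263 =- 2^3*3^( - 1 )*61^1*157^(-1 )*269^1*353^( - 1 ) 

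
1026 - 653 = 373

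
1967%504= 455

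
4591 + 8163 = 12754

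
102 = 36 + 66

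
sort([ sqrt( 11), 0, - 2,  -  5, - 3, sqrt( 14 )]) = [-5,-3,-2, 0,sqrt( 11 ), sqrt( 14)]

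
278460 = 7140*39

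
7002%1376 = 122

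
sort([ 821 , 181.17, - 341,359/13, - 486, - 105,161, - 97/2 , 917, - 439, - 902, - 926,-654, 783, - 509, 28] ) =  [ - 926,- 902, - 654, - 509 , - 486,  -  439, - 341, - 105, - 97/2, 359/13, 28, 161, 181.17,783, 821,  917 ] 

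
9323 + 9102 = 18425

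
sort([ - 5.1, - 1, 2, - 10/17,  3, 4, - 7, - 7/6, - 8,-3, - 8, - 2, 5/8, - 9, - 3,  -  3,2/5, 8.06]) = [-9,-8, - 8, - 7 , - 5.1, - 3, - 3, - 3, - 2, - 7/6, - 1,  -  10/17,2/5, 5/8, 2, 3, 4, 8.06 ] 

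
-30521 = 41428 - 71949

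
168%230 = 168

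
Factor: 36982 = 2^1*11^1 * 41^2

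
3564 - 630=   2934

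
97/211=97/211 = 0.46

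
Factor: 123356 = 2^2*30839^1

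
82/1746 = 41/873= 0.05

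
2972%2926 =46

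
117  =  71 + 46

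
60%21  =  18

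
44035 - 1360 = 42675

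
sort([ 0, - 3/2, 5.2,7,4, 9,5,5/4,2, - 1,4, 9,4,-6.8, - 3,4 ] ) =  [  -  6.8, - 3, - 3/2, - 1,0, 5/4,2,4, 4, 4,4,  5,5.2,7, 9 , 9 ] 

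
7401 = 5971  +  1430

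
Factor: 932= 2^2 * 233^1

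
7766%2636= 2494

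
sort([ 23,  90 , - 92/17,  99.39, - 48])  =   [  -  48,-92/17, 23, 90,  99.39] 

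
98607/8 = 98607/8 = 12325.88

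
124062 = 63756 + 60306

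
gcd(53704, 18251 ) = 1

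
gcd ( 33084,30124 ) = 4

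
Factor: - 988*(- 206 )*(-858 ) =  - 2^4*3^1* 11^1*13^2 * 19^1*103^1=- 174627024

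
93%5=3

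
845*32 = 27040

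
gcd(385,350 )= 35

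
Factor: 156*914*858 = 122337072 =2^4*3^2*11^1 * 13^2*457^1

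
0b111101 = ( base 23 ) 2f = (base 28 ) 25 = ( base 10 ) 61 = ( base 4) 331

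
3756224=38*98848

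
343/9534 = 49/1362= 0.04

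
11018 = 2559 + 8459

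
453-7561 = - 7108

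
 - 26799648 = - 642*41744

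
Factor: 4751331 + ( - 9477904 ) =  - 19^2 * 13093^1  =  - 4726573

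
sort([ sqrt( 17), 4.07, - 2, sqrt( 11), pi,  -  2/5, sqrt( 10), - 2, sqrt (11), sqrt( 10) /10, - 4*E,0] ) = [ - 4*E, - 2,  -  2, - 2/5,  0,sqrt( 10 )/10, pi, sqrt(10 ), sqrt(11),sqrt( 11),4.07,sqrt(17 ) ] 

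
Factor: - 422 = -2^1*211^1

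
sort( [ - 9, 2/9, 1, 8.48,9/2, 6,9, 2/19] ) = [ - 9,  2/19,2/9, 1,9/2, 6,8.48, 9]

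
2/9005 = 2/9005 = 0.00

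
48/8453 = 48/8453  =  0.01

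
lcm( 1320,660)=1320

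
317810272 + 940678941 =1258489213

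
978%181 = 73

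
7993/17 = 470 + 3/17 = 470.18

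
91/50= 91/50  =  1.82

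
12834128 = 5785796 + 7048332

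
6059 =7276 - 1217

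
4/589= 4/589 = 0.01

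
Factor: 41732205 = 3^1*5^1*2782147^1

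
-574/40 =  - 287/20 = - 14.35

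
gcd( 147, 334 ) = 1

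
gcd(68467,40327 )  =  7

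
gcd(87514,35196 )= 14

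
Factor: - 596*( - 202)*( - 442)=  - 2^4*13^1*17^1*101^1*149^1  =  -53213264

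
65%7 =2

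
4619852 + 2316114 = 6935966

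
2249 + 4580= 6829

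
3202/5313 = 3202/5313 = 0.60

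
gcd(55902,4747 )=1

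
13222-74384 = -61162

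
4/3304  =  1/826 =0.00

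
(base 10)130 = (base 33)3v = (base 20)6a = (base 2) 10000010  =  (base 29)4E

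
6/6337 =6/6337 = 0.00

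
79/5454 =79/5454= 0.01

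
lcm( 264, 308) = 1848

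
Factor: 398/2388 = 2^ ( - 1)*3^( - 1 ) = 1/6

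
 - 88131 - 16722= - 104853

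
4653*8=37224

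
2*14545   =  29090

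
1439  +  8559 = 9998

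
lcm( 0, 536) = 0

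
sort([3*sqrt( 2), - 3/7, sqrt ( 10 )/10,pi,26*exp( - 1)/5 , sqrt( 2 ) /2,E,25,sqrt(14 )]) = [ - 3/7,sqrt(10 ) /10, sqrt( 2)/2, 26*exp( - 1)/5,E , pi,sqrt( 14), 3 * sqrt( 2),25 ] 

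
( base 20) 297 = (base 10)987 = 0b1111011011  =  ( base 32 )ur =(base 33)tu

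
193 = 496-303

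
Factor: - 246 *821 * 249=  - 50289534 = -2^1*3^2*41^1*83^1*821^1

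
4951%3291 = 1660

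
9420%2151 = 816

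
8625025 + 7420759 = 16045784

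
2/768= 1/384 = 0.00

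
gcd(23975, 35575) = 25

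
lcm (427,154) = 9394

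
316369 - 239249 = 77120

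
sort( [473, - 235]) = [ -235 , 473]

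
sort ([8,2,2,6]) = [2,2,6,8]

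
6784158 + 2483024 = 9267182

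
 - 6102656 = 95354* ( - 64)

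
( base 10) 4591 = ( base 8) 10757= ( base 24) 7n7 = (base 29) 5D9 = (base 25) 78G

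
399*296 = 118104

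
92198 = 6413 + 85785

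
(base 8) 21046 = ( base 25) doh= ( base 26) CO6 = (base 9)12883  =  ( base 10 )8742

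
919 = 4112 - 3193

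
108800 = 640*170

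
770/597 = 770/597= 1.29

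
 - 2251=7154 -9405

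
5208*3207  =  16702056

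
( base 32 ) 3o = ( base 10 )120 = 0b1111000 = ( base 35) 3F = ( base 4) 1320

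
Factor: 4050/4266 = 75/79 = 3^1*5^2*79^ ( - 1)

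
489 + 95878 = 96367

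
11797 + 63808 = 75605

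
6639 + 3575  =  10214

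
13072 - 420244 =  - 407172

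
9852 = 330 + 9522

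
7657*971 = 7434947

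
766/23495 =766/23495 = 0.03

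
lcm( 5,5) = 5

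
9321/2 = 4660  +  1/2 = 4660.50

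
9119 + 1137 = 10256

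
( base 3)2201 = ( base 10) 73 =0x49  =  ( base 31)2B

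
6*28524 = 171144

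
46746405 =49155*951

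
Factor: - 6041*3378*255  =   - 5203656990 = -2^1*3^2*5^1 *7^1*17^1  *  563^1*863^1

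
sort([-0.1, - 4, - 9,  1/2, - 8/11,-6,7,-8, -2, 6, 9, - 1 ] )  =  [- 9,  -  8, - 6, -4, - 2,-1,  -  8/11,- 0.1,1/2,6,7 , 9]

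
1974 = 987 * 2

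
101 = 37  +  64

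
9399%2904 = 687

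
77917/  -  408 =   -  77917/408 =- 190.97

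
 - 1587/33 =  -49+ 10/11= - 48.09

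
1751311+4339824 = 6091135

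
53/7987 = 53/7987= 0.01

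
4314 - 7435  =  -3121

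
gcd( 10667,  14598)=1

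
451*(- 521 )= - 234971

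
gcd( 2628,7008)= 876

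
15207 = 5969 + 9238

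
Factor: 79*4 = 2^2*79^1 = 316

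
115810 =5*23162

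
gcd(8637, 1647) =3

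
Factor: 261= 3^2*29^1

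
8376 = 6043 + 2333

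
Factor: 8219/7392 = 2^( - 5 )*3^( - 1)*  7^( - 1)*11^ ( - 1) * 8219^1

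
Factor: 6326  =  2^1*3163^1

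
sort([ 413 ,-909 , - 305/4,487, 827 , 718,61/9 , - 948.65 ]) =[ - 948.65,-909,  -  305/4,61/9 , 413, 487,718,827]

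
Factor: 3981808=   2^4*17^1*14639^1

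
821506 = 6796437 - 5974931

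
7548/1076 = 1887/269 = 7.01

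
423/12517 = 423/12517 = 0.03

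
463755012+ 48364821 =512119833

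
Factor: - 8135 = -5^1*1627^1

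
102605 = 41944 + 60661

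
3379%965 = 484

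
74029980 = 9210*8038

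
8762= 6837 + 1925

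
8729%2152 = 121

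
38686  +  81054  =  119740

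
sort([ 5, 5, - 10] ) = [-10, 5,5 ]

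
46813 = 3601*13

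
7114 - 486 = 6628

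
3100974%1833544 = 1267430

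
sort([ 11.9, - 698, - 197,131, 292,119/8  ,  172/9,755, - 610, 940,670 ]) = [ - 698, - 610, - 197, 11.9,119/8,172/9, 131, 292, 670, 755, 940] 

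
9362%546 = 80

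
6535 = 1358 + 5177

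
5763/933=1921/311 = 6.18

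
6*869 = 5214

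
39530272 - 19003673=20526599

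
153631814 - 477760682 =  - 324128868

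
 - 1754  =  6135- 7889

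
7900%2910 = 2080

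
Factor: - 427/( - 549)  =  7/9 = 3^( - 2 ) * 7^1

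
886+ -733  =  153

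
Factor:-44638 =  - 2^1*11^1 * 2029^1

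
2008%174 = 94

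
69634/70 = 34817/35 = 994.77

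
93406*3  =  280218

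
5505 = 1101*5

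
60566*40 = 2422640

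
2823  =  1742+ 1081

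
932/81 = 932/81=11.51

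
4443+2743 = 7186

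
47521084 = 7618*6238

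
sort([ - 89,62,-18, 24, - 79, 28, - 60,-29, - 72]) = [ - 89 ,-79, - 72, - 60,-29,  -  18,24,28,62 ]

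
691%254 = 183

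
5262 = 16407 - 11145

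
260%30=20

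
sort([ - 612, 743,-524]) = [ - 612, - 524,743]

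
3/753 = 1/251 = 0.00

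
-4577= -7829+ 3252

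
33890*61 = 2067290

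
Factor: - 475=-5^2*19^1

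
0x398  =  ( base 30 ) 10k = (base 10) 920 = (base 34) R2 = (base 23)1h0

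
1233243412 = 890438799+342804613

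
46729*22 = 1028038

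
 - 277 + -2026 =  - 2303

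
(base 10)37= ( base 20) 1H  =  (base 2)100101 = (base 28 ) 19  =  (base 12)31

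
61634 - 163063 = - 101429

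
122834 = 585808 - 462974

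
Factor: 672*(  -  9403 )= - 2^5*3^1*7^1 * 9403^1 =- 6318816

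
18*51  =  918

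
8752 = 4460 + 4292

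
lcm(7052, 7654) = 627628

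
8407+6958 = 15365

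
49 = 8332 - 8283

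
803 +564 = 1367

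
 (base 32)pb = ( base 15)391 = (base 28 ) 10r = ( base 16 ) 32B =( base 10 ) 811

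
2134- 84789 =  - 82655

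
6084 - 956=5128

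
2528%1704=824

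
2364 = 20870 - 18506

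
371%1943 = 371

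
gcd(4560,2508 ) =228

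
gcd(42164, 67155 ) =1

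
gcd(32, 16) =16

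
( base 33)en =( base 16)1E5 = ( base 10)485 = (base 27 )hq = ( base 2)111100101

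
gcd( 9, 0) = 9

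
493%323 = 170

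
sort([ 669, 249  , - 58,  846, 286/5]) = [ - 58,  286/5, 249, 669, 846]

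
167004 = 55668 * 3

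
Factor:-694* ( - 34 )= 2^2 * 17^1*347^1 = 23596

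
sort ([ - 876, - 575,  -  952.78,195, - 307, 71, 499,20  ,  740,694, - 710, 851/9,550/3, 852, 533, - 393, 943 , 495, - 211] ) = [ - 952.78 ,-876, - 710,- 575, -393 , - 307, - 211 , 20, 71,851/9, 550/3, 195, 495 , 499, 533  ,  694, 740 , 852, 943]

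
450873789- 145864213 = 305009576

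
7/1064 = 1/152  =  0.01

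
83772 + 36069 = 119841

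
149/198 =149/198 = 0.75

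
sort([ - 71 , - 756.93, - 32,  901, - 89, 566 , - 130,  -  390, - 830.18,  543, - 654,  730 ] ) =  [ - 830.18, -756.93, - 654,-390 , - 130, - 89 , - 71, - 32,  543, 566 , 730 , 901]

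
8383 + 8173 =16556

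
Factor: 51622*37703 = 1946304266 = 2^1*37^1 * 53^1*487^1*1019^1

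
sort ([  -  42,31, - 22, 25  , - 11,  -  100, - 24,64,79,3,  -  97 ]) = [ - 100, - 97, - 42,-24, - 22  , - 11, 3,25,31,64,79]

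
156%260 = 156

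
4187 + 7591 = 11778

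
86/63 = 86/63 = 1.37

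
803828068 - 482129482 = 321698586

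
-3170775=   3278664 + -6449439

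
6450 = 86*75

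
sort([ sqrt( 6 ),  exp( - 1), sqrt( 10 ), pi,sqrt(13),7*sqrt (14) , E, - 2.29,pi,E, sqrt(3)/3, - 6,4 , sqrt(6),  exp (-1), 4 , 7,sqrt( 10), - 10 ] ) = [ - 10, - 6 , - 2.29 , exp( - 1),exp( - 1),sqrt( 3 )/3,sqrt( 6), sqrt (6 ), E,E,pi , pi,sqrt( 10 ),sqrt(10), sqrt ( 13),4 , 4,7 , 7*sqrt( 14)]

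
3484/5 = 3484/5 =696.80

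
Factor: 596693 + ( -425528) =171165=3^1*5^1*11411^1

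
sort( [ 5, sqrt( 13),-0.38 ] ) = [  -  0.38 , sqrt (13),5 ]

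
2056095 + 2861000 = 4917095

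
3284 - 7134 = -3850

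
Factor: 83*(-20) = -2^2*5^1*83^1 = -  1660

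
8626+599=9225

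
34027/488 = 69+355/488=69.73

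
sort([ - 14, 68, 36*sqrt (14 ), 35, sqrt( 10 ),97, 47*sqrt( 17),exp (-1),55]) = [-14, exp(- 1), sqrt(10), 35, 55 , 68, 97, 36*sqrt( 14),47 * sqrt(17)]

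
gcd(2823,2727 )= 3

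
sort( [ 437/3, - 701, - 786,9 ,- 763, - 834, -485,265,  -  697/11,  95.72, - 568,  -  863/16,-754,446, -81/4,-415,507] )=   [-834, - 786, - 763,-754, - 701 , - 568, - 485,-415,-697/11, - 863/16,  -  81/4, 9,  95.72, 437/3,265, 446,507]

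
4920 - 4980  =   - 60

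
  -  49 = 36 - 85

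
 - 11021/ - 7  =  1574 + 3/7 = 1574.43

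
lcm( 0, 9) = 0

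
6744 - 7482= - 738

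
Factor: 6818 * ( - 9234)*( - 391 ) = 2^2 * 3^5 * 7^1 *17^1 * 19^1 * 23^1 * 487^1=24616348092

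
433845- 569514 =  - 135669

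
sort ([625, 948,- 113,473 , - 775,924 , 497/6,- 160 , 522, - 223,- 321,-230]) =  [-775, - 321, - 230,  -  223, - 160, - 113,497/6, 473,522, 625,924,  948 ]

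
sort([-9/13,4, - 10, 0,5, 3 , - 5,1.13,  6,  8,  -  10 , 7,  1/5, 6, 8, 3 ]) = [ - 10, - 10,-5, - 9/13, 0, 1/5,1.13, 3,3, 4,5, 6,6, 7, 8, 8] 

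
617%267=83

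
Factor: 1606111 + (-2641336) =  - 3^2*5^2 *43^1*107^1 = -1035225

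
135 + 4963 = 5098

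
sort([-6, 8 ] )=[-6,  8 ] 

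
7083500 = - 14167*( - 500) 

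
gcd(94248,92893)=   1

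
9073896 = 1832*4953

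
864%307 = 250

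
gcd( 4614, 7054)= 2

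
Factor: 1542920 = 2^3*5^1*17^1*2269^1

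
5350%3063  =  2287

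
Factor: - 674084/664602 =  - 782/771 = - 2^1*3^ ( - 1)*17^1*23^1*257^ ( - 1 )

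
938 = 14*67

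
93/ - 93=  - 1/1 = -1.00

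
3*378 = 1134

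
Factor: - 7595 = - 5^1*7^2*31^1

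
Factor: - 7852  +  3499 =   -  4353 =- 3^1*1451^1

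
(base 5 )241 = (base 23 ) 32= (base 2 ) 1000111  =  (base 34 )23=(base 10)71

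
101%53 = 48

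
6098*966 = 5890668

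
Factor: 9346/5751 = 2^1 * 3^( - 4)*71^(-1)*4673^1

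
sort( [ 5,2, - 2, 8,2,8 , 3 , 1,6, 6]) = [-2,  1, 2,  2,3,  5,6,  6,8,8]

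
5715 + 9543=15258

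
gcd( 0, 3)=3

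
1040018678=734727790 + 305290888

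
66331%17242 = 14605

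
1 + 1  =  2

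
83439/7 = 11919 + 6/7 = 11919.86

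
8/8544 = 1/1068 = 0.00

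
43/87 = 43/87= 0.49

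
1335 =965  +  370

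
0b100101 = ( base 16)25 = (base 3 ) 1101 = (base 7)52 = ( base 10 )37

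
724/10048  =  181/2512 = 0.07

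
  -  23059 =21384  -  44443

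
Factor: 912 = 2^4 * 3^1*19^1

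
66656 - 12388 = 54268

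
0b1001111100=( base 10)636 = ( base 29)lr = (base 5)10021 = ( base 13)39C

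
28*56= 1568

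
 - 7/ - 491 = 7/491 = 0.01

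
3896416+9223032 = 13119448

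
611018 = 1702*359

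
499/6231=499/6231  =  0.08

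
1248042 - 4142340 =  - 2894298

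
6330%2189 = 1952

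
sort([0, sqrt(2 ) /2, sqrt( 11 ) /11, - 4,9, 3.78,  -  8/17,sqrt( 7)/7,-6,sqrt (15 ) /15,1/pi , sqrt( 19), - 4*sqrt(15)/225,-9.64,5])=[  -  9.64 , - 6,-4, - 8/17,-4*sqrt(15)/225,  0,  sqrt( 15 ) /15,sqrt(11)/11, 1/pi, sqrt(7 ) /7, sqrt(2)/2, 3.78, sqrt( 19 ),5,9]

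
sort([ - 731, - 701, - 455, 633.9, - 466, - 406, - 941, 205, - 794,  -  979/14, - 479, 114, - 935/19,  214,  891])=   [ - 941, - 794, - 731, - 701, -479,-466, - 455, - 406, - 979/14,-935/19, 114 , 205,214, 633.9, 891 ] 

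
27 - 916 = - 889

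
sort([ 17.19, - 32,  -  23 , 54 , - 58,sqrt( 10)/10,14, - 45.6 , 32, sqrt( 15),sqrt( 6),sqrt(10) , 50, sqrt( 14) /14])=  [ - 58,-45.6, - 32, - 23 , sqrt( 14)/14 , sqrt( 10)/10,sqrt( 6), sqrt( 10), sqrt( 15), 14 , 17.19, 32 , 50,54]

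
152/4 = 38 = 38.00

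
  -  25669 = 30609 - 56278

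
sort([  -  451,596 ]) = [-451, 596]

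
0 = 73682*0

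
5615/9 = 623 + 8/9 = 623.89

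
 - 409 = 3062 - 3471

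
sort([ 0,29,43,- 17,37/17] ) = [ - 17, 0, 37/17,29,43]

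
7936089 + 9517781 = 17453870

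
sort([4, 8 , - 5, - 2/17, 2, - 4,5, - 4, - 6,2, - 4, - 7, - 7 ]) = [ - 7, - 7, - 6,  -  5, - 4, - 4, - 4, - 2/17 , 2,2, 4, 5, 8 ]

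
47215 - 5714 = 41501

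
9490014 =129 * 73566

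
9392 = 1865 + 7527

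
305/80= 3 + 13/16=   3.81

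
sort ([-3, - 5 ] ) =[  -  5, -3] 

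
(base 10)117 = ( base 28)45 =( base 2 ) 1110101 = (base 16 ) 75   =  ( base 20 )5H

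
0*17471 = 0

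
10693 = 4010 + 6683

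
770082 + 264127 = 1034209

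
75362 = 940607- 865245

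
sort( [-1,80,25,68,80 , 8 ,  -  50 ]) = [ - 50 ,-1, 8,  25,68 , 80,80 ]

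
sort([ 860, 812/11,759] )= [ 812/11,759, 860 ] 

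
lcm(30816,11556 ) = 92448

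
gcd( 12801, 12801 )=12801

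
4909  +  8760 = 13669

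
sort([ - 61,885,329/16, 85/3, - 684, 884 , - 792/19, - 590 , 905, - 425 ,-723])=[-723,-684, - 590 ,-425, - 61, - 792/19 , 329/16 , 85/3, 884,885,905]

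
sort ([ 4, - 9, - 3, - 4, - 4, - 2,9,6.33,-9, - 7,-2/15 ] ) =[ - 9, - 9, - 7, - 4, - 4, - 3, - 2, - 2/15, 4, 6.33, 9 ]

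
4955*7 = 34685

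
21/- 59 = -1 + 38/59 = -0.36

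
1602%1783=1602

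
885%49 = 3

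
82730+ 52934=135664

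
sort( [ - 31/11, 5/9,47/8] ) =[ - 31/11, 5/9 , 47/8] 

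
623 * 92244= 57468012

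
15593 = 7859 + 7734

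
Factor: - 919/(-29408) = 1/32 = 2^( - 5) 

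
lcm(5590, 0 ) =0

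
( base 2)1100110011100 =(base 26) 9I4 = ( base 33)60M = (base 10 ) 6556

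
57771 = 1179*49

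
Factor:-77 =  - 7^1 * 11^1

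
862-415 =447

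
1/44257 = 1/44257 = 0.00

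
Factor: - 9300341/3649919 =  - 7^(  -  1)*13^( - 1) *19^( - 1)*31^1*  43^1*2111^ (-1)*6977^1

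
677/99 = 6 + 83/99 = 6.84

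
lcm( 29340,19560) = 58680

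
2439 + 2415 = 4854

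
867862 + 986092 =1853954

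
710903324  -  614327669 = 96575655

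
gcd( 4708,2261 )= 1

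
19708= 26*758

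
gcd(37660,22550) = 10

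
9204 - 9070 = 134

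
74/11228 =37/5614 = 0.01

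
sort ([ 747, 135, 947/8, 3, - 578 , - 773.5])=[  -  773.5, - 578,3,947/8,135, 747] 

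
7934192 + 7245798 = 15179990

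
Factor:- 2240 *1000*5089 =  - 2^9*5^4 * 7^2 * 727^1 = -11399360000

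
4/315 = 4/315  =  0.01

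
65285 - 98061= -32776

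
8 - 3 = 5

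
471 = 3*157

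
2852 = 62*46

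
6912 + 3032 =9944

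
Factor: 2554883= 97^1  *  26339^1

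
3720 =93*40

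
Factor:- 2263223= - 19^1*23^1*5179^1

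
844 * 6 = 5064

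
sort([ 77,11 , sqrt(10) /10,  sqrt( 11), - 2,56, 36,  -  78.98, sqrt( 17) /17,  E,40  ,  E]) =[- 78.98,-2 , sqrt( 17) /17,sqrt( 10 ) /10 , E,E , sqrt(11) , 11, 36,40,56,77 ] 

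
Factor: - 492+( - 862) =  - 2^1*677^1 = - 1354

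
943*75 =70725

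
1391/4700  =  1391/4700= 0.30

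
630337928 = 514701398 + 115636530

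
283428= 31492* 9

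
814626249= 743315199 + 71311050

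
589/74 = 7 + 71/74=7.96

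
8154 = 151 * 54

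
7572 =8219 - 647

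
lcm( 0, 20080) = 0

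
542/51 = 542/51=10.63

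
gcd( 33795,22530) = 11265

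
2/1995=2/1995 = 0.00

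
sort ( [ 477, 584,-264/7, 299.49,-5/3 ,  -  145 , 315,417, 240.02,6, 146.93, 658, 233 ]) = [ - 145, - 264/7,-5/3, 6, 146.93, 233, 240.02,299.49, 315, 417, 477, 584, 658]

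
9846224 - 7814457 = 2031767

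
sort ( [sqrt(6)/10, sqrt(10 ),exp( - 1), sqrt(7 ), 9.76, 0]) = [ 0, sqrt( 6) /10, exp(  -  1 ), sqrt( 7), sqrt( 10), 9.76 ]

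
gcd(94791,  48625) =1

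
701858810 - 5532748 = 696326062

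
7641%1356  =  861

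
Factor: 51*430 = 2^1*3^1*5^1*17^1*43^1=21930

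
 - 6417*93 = - 596781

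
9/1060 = 9/1060 = 0.01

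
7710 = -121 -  - 7831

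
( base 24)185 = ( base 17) 2B8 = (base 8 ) 1405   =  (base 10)773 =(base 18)26h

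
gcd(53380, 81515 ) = 85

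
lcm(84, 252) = 252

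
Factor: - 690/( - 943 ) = 2^1*3^1* 5^1*41^( - 1) = 30/41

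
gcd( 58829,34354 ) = 89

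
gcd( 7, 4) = 1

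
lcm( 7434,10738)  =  96642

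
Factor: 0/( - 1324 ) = 0^1 = 0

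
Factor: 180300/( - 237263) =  - 2^2*3^1*5^2*13^(  -  1) * 601^1*18251^( - 1)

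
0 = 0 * 96961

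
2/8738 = 1/4369 =0.00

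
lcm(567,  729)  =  5103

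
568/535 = 1 + 33/535=1.06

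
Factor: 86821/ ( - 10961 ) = -7^1 * 79^1*97^( - 1)*113^( - 1 )*157^1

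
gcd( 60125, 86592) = 1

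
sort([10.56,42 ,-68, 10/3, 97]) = [  -  68 , 10/3,10.56,42, 97]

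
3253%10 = 3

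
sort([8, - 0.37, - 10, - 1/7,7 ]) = [ - 10, - 0.37,-1/7,7,8]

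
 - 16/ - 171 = 16/171 = 0.09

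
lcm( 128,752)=6016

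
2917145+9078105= 11995250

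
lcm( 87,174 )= 174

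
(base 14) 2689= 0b1101010000001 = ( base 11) 5109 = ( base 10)6785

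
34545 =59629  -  25084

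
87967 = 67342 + 20625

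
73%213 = 73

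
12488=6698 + 5790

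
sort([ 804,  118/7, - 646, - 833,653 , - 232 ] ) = [-833,-646, - 232, 118/7,653,  804 ]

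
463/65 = 7 + 8/65 =7.12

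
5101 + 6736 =11837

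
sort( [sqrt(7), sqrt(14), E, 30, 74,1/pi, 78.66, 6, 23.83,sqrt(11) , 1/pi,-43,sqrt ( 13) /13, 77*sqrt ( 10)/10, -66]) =[ - 66 , - 43,sqrt(13 ) /13, 1/pi, 1/pi, sqrt(7)  ,  E,sqrt( 11), sqrt (14), 6, 23.83, 77*sqrt(10 )/10, 30, 74, 78.66]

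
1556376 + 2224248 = 3780624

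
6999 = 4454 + 2545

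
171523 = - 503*( - 341)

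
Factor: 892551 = 3^1*11^1* 17^1 * 37^1*43^1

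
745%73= 15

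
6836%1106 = 200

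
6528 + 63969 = 70497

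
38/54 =19/27=0.70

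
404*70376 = 28431904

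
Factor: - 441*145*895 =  - 57230775 = -3^2*5^2*7^2 * 29^1*179^1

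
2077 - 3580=-1503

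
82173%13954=12403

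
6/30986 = 3/15493=   0.00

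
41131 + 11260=52391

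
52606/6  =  8767 + 2/3 = 8767.67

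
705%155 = 85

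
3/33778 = 3/33778 = 0.00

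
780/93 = 8 + 12/31 = 8.39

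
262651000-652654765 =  - 390003765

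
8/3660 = 2/915 = 0.00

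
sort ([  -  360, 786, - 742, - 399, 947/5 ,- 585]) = [ - 742,-585, - 399,  -  360, 947/5, 786]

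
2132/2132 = 1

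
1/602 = 1/602 = 0.00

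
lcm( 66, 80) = 2640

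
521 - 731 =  - 210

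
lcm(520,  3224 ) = 16120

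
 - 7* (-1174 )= 8218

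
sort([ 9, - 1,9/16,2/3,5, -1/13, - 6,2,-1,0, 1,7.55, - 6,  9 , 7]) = [ - 6,-6, - 1 , - 1,-1/13, 0,  9/16,2/3,1, 2 , 5,7,  7.55,9,  9] 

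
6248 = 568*11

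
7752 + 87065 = 94817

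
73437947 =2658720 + 70779227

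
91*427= 38857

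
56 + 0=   56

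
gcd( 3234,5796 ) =42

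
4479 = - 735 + 5214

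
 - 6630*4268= - 28296840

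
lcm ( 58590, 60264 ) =2109240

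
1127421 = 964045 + 163376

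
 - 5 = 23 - 28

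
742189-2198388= - 1456199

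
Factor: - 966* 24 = - 23184 =- 2^4 * 3^2 * 7^1 * 23^1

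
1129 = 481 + 648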